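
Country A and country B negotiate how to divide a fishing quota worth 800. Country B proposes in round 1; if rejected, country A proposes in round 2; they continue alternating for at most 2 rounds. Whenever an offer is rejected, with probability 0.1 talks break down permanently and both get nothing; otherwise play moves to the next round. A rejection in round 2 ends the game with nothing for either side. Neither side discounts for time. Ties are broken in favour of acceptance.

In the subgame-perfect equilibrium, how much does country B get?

80

Round 2 (country A proposes): rejection yields 0 for country B; country A offers 0 and keeps 800.
Round 1 (country B proposes): rejecting gives country A an expected 0.9 × 800 = 720. Country B offers 720 and keeps 800 − 720 = 80.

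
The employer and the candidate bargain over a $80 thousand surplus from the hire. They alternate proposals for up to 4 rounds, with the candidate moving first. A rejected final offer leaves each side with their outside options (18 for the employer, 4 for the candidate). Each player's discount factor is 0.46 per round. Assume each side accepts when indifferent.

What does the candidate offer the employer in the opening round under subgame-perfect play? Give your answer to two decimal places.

Round 4 (the employer proposes): the candidate gets 4 if talks fail, so the employer offers 4 and keeps 76.
Round 3 (the candidate proposes): the employer can get 76 next round, worth 0.46 × 76 = 34.96 now; the candidate offers that and keeps 45.04.
Round 2 (the employer proposes): the candidate can get 45.04 next round, worth 0.46 × 45.04 = 20.7184 now; the employer offers that and keeps 59.2816.
Round 1 (the candidate proposes): the employer can get 59.2816 next round, worth 0.46 × 59.2816 = 27.269536 now, so the candidate offers 27.269536, keeping 52.730464.

27.27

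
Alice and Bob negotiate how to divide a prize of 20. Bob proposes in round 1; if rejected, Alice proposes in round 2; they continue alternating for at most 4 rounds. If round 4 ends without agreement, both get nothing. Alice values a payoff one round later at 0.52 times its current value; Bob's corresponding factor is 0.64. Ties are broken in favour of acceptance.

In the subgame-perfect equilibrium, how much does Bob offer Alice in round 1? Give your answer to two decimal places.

Round 4 (Alice proposes): Bob will accept anything ≥ 0, so Alice offers 0 and keeps 20.
Round 3 (Bob proposes): Alice can get 20 next round, worth 0.52 × 20 = 10.4 now. Bob offers 10.4 and keeps 20 − 10.4 = 9.6.
Round 2 (Alice proposes): Bob can get 9.6 next round, worth 0.64 × 9.6 = 6.144 now; Alice offers that and keeps 13.856.
Round 1 (Bob proposes): Alice can get 13.856 next round, worth 0.52 × 13.856 = 7.20512 now. Bob offers 7.20512 and keeps 20 − 7.20512 = 12.79488.

7.21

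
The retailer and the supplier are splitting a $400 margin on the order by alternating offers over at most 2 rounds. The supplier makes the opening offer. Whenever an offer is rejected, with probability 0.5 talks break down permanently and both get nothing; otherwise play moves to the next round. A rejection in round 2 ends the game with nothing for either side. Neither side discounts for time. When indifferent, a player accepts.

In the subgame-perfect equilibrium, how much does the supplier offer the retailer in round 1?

200

Round 2 (the retailer proposes): the supplier will accept anything ≥ 0, so the retailer offers 0 and keeps 400.
Round 1 (the supplier proposes): rejecting gives the retailer an expected 0.5 × 400 = 200, so the supplier offers 200, keeping 200.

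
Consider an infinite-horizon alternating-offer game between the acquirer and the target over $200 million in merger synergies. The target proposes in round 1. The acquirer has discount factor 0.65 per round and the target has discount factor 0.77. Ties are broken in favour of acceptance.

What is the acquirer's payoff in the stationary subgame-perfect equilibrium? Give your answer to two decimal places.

In a stationary SPE each proposer offers the other exactly their discounted continuation value.
If the target keeps x when proposing and the acquirer keeps y when proposing, then x = 200 − 0.65y and y = 200 − 0.77x.
Solving: x = 200(1 − 0.65) / (1 − 0.77·0.65) = 70 / 0.4995 ≈ 140.1401.
The acquirer gets 200 − 140.1401 ≈ 59.8599.

59.86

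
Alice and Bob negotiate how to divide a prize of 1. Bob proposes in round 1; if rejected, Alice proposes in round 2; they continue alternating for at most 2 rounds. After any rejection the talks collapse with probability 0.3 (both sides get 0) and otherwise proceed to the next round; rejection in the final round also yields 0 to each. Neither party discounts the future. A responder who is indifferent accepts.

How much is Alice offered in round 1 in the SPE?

0.7

Round 2 (Alice proposes): Bob will accept anything ≥ 0, so Alice offers 0 and keeps 1.
Round 1 (Bob proposes): rejecting gives Alice an expected 0.7 × 1 = 0.7. Bob offers 0.7 and keeps 1 − 0.7 = 0.3.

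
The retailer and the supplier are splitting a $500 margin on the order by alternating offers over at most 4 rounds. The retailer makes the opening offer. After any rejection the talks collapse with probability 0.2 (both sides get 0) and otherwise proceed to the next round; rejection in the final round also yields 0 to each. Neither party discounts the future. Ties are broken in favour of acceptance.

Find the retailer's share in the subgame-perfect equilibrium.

Round 4 (the supplier proposes): rejection yields 0 for the retailer; the supplier offers 0 and keeps 500.
Round 3 (the retailer proposes): rejecting gives the supplier an expected 0.8 × 500 = 400; the retailer offers that and keeps 100.
Round 2 (the supplier proposes): rejecting gives the retailer an expected 0.8 × 100 = 80, so the supplier offers 80, keeping 420.
Round 1 (the retailer proposes): rejecting gives the supplier an expected 0.8 × 420 = 336, so the retailer offers 336, keeping 164.

164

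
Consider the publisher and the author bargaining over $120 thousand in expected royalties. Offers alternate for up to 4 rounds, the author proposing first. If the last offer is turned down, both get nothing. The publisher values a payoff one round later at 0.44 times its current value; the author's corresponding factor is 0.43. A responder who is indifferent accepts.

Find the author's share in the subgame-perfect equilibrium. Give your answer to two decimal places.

Round 4 (the publisher proposes): rejection yields 0 for the author; the publisher offers 0 and keeps 120.
Round 3 (the author proposes): the publisher can get 120 next round, worth 0.44 × 120 = 52.8 now. The author offers 52.8 and keeps 120 − 52.8 = 67.2.
Round 2 (the publisher proposes): the author can get 67.2 next round, worth 0.43 × 67.2 = 28.896 now, so the publisher offers 28.896, keeping 91.104.
Round 1 (the author proposes): the publisher can get 91.104 next round, worth 0.44 × 91.104 = 40.08576 now, so the author offers 40.08576, keeping 79.91424.

79.91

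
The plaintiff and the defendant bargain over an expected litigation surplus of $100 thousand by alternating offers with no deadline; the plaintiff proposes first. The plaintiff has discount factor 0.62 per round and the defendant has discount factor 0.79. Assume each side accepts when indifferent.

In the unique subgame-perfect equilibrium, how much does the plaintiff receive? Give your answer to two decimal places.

When the plaintiff proposes, the defendant accepts any offer worth at least 0.79 times what the defendant would get by proposing next round; and vice versa.
This gives x = 100 − 0.79y and y = 100 − 0.62x, where x and y are each side's share when it proposes.
Hence (1 − 0.79·0.62)x = 100(1 − 0.79), i.e. 0.5102·x = 21.
x ≈ 41.1603; the defendant's share is 100 − x ≈ 58.8397.

41.16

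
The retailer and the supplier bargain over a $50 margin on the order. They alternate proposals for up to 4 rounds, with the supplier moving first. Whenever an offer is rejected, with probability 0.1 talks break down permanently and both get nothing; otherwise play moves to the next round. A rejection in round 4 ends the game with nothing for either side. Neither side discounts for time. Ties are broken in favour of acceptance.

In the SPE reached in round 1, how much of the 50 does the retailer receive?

Round 4 (the retailer proposes): rejection yields 0 for the supplier; the retailer offers 0 and keeps 50.
Round 3 (the supplier proposes): rejecting gives the retailer an expected 0.9 × 50 = 45; the supplier offers that and keeps 5.
Round 2 (the retailer proposes): rejecting gives the supplier an expected 0.9 × 5 = 4.5; the retailer offers that and keeps 45.5.
Round 1 (the supplier proposes): rejecting gives the retailer an expected 0.9 × 45.5 = 40.95, so the supplier offers 40.95, keeping 9.05.

40.95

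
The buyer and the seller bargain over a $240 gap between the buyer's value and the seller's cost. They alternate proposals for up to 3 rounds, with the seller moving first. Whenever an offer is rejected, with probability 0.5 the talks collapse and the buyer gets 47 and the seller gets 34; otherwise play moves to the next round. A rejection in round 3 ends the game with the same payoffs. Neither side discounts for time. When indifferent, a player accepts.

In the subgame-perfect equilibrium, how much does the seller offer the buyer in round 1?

Round 3 (the seller proposes): the buyer gets 47 if talks fail, so the seller offers 47 and keeps 193.
Round 2 (the buyer proposes): rejecting gives the seller an expected 0.5 × 193 + 0.5 × 34 = 113.5; the buyer offers that and keeps 126.5.
Round 1 (the seller proposes): rejecting gives the buyer an expected 0.5 × 126.5 + 0.5 × 47 = 86.75. The seller offers 86.75 and keeps 240 − 86.75 = 153.25.

86.75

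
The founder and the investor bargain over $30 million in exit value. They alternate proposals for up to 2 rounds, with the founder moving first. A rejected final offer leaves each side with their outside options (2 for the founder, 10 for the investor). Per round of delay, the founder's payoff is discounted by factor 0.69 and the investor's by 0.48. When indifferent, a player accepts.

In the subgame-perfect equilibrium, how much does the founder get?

16.56

Round 2 (the investor proposes): the founder gets 2 if talks fail, so the investor offers 2 and keeps 28.
Round 1 (the founder proposes): the investor can get 28 next round, worth 0.48 × 28 = 13.44 now; the founder offers that and keeps 16.56.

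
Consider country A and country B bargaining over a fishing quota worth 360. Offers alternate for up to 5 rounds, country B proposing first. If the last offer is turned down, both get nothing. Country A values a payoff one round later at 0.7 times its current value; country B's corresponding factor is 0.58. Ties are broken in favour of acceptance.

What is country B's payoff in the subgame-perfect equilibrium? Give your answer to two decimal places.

By backward induction:
Round 5 (country B proposes): rejection yields 0 for country A; country B offers 0 and keeps 360.
Round 4 (country A proposes): country B can get 360 next round, worth 0.58 × 360 = 208.8 now. Country A offers 208.8 and keeps 360 − 208.8 = 151.2.
Round 3 (country B proposes): country A can get 151.2 next round, worth 0.7 × 151.2 = 105.84 now; country B offers that and keeps 254.16.
Round 2 (country A proposes): country B can get 254.16 next round, worth 0.58 × 254.16 = 147.4128 now, so country A offers 147.4128, keeping 212.5872.
Round 1 (country B proposes): country A can get 212.5872 next round, worth 0.7 × 212.5872 = 148.81104 now, so country B offers 148.81104, keeping 211.18896.

211.19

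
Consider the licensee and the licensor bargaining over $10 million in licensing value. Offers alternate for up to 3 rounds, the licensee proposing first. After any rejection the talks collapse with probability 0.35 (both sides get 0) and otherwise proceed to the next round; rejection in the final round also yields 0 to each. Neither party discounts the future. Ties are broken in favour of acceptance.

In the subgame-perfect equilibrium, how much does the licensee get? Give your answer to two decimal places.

By backward induction:
Round 3 (the licensee proposes): rejection yields 0 for the licensor; the licensee offers 0 and keeps 10.
Round 2 (the licensor proposes): rejecting gives the licensee an expected 0.65 × 10 = 6.5, so the licensor offers 6.5, keeping 3.5.
Round 1 (the licensee proposes): rejecting gives the licensor an expected 0.65 × 3.5 = 2.275; the licensee offers that and keeps 7.725.

7.73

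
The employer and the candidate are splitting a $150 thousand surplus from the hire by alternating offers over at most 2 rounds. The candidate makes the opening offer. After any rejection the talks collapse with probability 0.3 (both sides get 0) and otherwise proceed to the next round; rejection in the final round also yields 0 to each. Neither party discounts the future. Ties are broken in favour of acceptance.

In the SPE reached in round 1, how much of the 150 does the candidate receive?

Round 2 (the employer proposes): the candidate will accept anything ≥ 0, so the employer offers 0 and keeps 150.
Round 1 (the candidate proposes): rejecting gives the employer an expected 0.7 × 150 = 105; the candidate offers that and keeps 45.

45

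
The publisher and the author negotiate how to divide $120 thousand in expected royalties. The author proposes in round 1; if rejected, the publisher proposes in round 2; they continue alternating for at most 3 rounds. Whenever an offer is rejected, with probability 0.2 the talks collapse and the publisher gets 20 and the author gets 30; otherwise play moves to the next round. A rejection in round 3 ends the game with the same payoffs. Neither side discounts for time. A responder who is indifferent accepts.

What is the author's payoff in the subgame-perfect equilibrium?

Round 3 (the author proposes): the publisher gets 20 if talks fail, so the author offers 20 and keeps 100.
Round 2 (the publisher proposes): rejecting gives the author an expected 0.8 × 100 + 0.2 × 30 = 86. The publisher offers 86 and keeps 120 − 86 = 34.
Round 1 (the author proposes): rejecting gives the publisher an expected 0.8 × 34 + 0.2 × 20 = 31.2; the author offers that and keeps 88.8.

88.8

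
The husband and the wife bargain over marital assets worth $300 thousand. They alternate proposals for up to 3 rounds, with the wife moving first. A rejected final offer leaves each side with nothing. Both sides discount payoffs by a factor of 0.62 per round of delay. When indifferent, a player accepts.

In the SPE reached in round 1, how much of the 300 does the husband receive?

Round 3 (the wife proposes): the husband will accept anything ≥ 0, so the wife offers 0 and keeps 300.
Round 2 (the husband proposes): the wife can get 300 next round, worth 0.62 × 300 = 186 now; the husband offers that and keeps 114.
Round 1 (the wife proposes): the husband can get 114 next round, worth 0.62 × 114 = 70.68 now. The wife offers 70.68 and keeps 300 − 70.68 = 229.32.

70.68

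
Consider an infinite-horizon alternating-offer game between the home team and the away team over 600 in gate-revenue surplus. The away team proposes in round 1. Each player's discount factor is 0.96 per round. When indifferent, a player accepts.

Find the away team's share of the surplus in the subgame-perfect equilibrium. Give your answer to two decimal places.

306.12

In a stationary SPE each proposer offers the other exactly their discounted continuation value.
If the away team keeps x when proposing and the home team keeps y when proposing, then x = 600 − 0.96y and y = 600 − 0.96x.
Solving: x = 600(1 − 0.96) / (1 − 0.96·0.96) = 24 / 0.0784 ≈ 306.1224.
The home team gets 600 − 306.1224 ≈ 293.8776.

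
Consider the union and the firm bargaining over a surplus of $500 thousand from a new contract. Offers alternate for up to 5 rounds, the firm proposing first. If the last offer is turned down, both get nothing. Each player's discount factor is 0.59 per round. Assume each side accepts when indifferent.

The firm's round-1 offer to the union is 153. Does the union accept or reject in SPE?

Round 5 (the firm proposes): the union will accept anything ≥ 0, so the firm offers 0 and keeps 500.
Round 4 (the union proposes): the firm can get 500 next round, worth 0.59 × 500 = 295 now, so the union offers 295, keeping 205.
Round 3 (the firm proposes): the union can get 205 next round, worth 0.59 × 205 = 120.95 now; the firm offers that and keeps 379.05.
Round 2 (the union proposes): the firm can get 379.05 next round, worth 0.59 × 379.05 = 223.6395 now. The union offers 223.6395 and keeps 500 − 223.6395 = 276.3605.
So by rejecting in round 1, the union gets 276.3605 next round, worth 0.59 × 276.3605 = 163.052695 now.
Offer 153 < 163.052695, so the union rejects.

Reject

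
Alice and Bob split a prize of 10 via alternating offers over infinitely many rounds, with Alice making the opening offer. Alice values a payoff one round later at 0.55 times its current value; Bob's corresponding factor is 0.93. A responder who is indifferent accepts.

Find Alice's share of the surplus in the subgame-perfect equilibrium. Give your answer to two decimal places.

When Alice proposes, Bob accepts any offer worth at least 0.93 times what Bob would get by proposing next round; and vice versa.
This gives x = 10 − 0.93y and y = 10 − 0.55x, where x and y are each side's share when it proposes.
Hence (1 − 0.93·0.55)x = 10(1 − 0.93), i.e. 0.4885·x = 0.7.
x ≈ 1.4330; Bob's share is 10 − x ≈ 8.5670.

1.43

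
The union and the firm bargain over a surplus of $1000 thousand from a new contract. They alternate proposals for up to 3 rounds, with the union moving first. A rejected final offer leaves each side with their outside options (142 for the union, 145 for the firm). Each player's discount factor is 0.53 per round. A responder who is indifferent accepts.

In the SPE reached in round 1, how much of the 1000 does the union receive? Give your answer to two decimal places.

By backward induction:
Round 3 (the union proposes): the firm gets 145 if talks fail, so the union offers 145 and keeps 855.
Round 2 (the firm proposes): the union can get 855 next round, worth 0.53 × 855 = 453.15 now; the firm offers that and keeps 546.85.
Round 1 (the union proposes): the firm can get 546.85 next round, worth 0.53 × 546.85 = 289.8305 now; the union offers that and keeps 710.1695.

710.17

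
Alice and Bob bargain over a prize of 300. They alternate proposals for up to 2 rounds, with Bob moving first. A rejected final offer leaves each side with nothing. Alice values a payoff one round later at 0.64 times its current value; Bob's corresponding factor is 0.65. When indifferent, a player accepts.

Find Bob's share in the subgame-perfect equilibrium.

108

By backward induction:
Round 2 (Alice proposes): Bob will accept anything ≥ 0, so Alice offers 0 and keeps 300.
Round 1 (Bob proposes): Alice can get 300 next round, worth 0.64 × 300 = 192 now; Bob offers that and keeps 108.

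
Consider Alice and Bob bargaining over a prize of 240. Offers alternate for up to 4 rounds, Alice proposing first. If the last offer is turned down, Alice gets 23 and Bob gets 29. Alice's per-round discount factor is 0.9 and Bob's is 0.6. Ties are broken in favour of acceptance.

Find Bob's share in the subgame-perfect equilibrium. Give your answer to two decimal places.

84.71

By backward induction:
Round 4 (Bob proposes): Alice gets 23 if talks fail, so Bob offers 23 and keeps 217.
Round 3 (Alice proposes): Bob can get 217 next round, worth 0.6 × 217 = 130.2 now, so Alice offers 130.2, keeping 109.8.
Round 2 (Bob proposes): Alice can get 109.8 next round, worth 0.9 × 109.8 = 98.82 now. Bob offers 98.82 and keeps 240 − 98.82 = 141.18.
Round 1 (Alice proposes): Bob can get 141.18 next round, worth 0.6 × 141.18 = 84.708 now; Alice offers that and keeps 155.292.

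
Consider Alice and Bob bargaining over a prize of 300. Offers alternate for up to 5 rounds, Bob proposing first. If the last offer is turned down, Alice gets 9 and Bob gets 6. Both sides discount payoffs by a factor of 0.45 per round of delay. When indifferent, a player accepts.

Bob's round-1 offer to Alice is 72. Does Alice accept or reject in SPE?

Reject

Round 5 (Bob proposes): Alice gets 9 if talks fail, so Bob offers 9 and keeps 291.
Round 4 (Alice proposes): Bob can get 291 next round, worth 0.45 × 291 = 130.95 now, so Alice offers 130.95, keeping 169.05.
Round 3 (Bob proposes): Alice can get 169.05 next round, worth 0.45 × 169.05 = 76.0725 now. Bob offers 76.0725 and keeps 300 − 76.0725 = 223.9275.
Round 2 (Alice proposes): Bob can get 223.9275 next round, worth 0.45 × 223.9275 = 100.767375 now, so Alice offers 100.767375, keeping 199.232625.
So by rejecting in round 1, Alice gets 199.232625 next round, worth 0.45 × 199.232625 = 89.65468125 now.
Offer 72 < 89.65468125, so Alice rejects.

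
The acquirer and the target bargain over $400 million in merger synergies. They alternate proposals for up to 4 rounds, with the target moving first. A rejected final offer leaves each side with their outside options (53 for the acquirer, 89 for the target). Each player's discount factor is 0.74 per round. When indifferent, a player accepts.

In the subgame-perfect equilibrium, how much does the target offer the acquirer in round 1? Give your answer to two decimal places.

Round 4 (the acquirer proposes): the target gets 89 if talks fail, so the acquirer offers 89 and keeps 311.
Round 3 (the target proposes): the acquirer can get 311 next round, worth 0.74 × 311 = 230.14 now; the target offers that and keeps 169.86.
Round 2 (the acquirer proposes): the target can get 169.86 next round, worth 0.74 × 169.86 = 125.6964 now, so the acquirer offers 125.6964, keeping 274.3036.
Round 1 (the target proposes): the acquirer can get 274.3036 next round, worth 0.74 × 274.3036 = 202.984664 now. The target offers 202.984664 and keeps 400 − 202.984664 = 197.015336.

202.98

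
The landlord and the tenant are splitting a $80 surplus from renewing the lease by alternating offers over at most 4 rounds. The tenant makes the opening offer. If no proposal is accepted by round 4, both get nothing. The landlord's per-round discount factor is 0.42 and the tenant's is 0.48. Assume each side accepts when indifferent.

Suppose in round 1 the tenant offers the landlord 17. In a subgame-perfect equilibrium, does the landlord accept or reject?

Reject

Round 4 (the landlord proposes): the tenant will accept anything ≥ 0, so the landlord offers 0 and keeps 80.
Round 3 (the tenant proposes): the landlord can get 80 next round, worth 0.42 × 80 = 33.6 now; the tenant offers that and keeps 46.4.
Round 2 (the landlord proposes): the tenant can get 46.4 next round, worth 0.48 × 46.4 = 22.272 now; the landlord offers that and keeps 57.728.
So by rejecting in round 1, the landlord gets 57.728 next round, worth 0.42 × 57.728 = 24.24576 now.
Offer 17 < 24.24576, so the landlord rejects.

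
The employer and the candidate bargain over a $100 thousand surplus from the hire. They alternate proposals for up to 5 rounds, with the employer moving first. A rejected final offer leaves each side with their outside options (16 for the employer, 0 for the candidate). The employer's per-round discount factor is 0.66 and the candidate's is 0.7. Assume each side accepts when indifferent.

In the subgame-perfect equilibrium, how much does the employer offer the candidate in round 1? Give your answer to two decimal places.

34.80

Work backward from the last round.
Round 5 (the employer proposes): rejection yields 0 for the candidate; the employer offers 0 and keeps 100.
Round 4 (the candidate proposes): the employer can get 100 next round, worth 0.66 × 100 = 66 now, so the candidate offers 66, keeping 34.
Round 3 (the employer proposes): the candidate can get 34 next round, worth 0.7 × 34 = 23.8 now. The employer offers 23.8 and keeps 100 − 23.8 = 76.2.
Round 2 (the candidate proposes): the employer can get 76.2 next round, worth 0.66 × 76.2 = 50.292 now. The candidate offers 50.292 and keeps 100 − 50.292 = 49.708.
Round 1 (the employer proposes): the candidate can get 49.708 next round, worth 0.7 × 49.708 = 34.7956 now, so the employer offers 34.7956, keeping 65.2044.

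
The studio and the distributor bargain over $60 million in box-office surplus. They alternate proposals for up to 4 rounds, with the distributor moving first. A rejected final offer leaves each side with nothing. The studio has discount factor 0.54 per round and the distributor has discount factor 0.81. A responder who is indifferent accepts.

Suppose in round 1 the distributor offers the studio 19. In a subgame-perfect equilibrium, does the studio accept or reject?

Reject

Work out the studio's continuation value if the offer is rejected.
Round 4 (the studio proposes): rejection yields 0 for the distributor; the studio offers 0 and keeps 60.
Round 3 (the distributor proposes): the studio can get 60 next round, worth 0.54 × 60 = 32.4 now. The distributor offers 32.4 and keeps 60 − 32.4 = 27.6.
Round 2 (the studio proposes): the distributor can get 27.6 next round, worth 0.81 × 27.6 = 22.356 now. The studio offers 22.356 and keeps 60 − 22.356 = 37.644.
So by rejecting in round 1, the studio gets 37.644 next round, worth 0.54 × 37.644 = 20.32776 now.
Offer 19 < 20.32776, so the studio rejects.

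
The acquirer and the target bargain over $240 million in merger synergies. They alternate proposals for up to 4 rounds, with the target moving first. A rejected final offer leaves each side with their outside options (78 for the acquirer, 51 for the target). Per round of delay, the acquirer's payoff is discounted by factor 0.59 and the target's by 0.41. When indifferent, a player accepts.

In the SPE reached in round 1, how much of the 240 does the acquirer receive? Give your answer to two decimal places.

Round 4 (the acquirer proposes): the target gets 51 if talks fail, so the acquirer offers 51 and keeps 189.
Round 3 (the target proposes): the acquirer can get 189 next round, worth 0.59 × 189 = 111.51 now. The target offers 111.51 and keeps 240 − 111.51 = 128.49.
Round 2 (the acquirer proposes): the target can get 128.49 next round, worth 0.41 × 128.49 = 52.6809 now. The acquirer offers 52.6809 and keeps 240 − 52.6809 = 187.3191.
Round 1 (the target proposes): the acquirer can get 187.3191 next round, worth 0.59 × 187.3191 = 110.518269 now, so the target offers 110.518269, keeping 129.481731.

110.52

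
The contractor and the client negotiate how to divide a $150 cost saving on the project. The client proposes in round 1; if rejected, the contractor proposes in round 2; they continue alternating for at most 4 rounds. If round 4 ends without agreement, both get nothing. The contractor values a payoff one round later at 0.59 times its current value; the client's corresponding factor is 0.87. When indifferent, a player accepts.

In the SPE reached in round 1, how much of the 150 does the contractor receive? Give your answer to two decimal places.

Solve by backward induction from round 4.
Round 4 (the contractor proposes): rejection yields 0 for the client; the contractor offers 0 and keeps 150.
Round 3 (the client proposes): the contractor can get 150 next round, worth 0.59 × 150 = 88.5 now. The client offers 88.5 and keeps 150 − 88.5 = 61.5.
Round 2 (the contractor proposes): the client can get 61.5 next round, worth 0.87 × 61.5 = 53.505 now, so the contractor offers 53.505, keeping 96.495.
Round 1 (the client proposes): the contractor can get 96.495 next round, worth 0.59 × 96.495 = 56.93205 now; the client offers that and keeps 93.06795.

56.93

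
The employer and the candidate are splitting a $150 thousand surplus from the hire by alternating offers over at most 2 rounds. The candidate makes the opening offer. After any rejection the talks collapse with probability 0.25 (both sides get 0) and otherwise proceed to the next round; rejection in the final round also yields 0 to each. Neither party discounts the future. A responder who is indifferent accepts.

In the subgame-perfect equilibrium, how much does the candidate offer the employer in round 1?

Round 2 (the employer proposes): rejection yields 0 for the candidate; the employer offers 0 and keeps 150.
Round 1 (the candidate proposes): rejecting gives the employer an expected 0.75 × 150 = 112.5; the candidate offers that and keeps 37.5.

112.5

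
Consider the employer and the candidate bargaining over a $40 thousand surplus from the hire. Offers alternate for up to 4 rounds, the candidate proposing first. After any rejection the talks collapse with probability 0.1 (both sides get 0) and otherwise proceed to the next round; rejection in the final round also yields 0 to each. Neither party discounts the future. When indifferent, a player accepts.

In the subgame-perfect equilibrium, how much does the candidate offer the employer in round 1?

32.76

Round 4 (the employer proposes): rejection yields 0 for the candidate; the employer offers 0 and keeps 40.
Round 3 (the candidate proposes): rejecting gives the employer an expected 0.9 × 40 = 36; the candidate offers that and keeps 4.
Round 2 (the employer proposes): rejecting gives the candidate an expected 0.9 × 4 = 3.6; the employer offers that and keeps 36.4.
Round 1 (the candidate proposes): rejecting gives the employer an expected 0.9 × 36.4 = 32.76, so the candidate offers 32.76, keeping 7.24.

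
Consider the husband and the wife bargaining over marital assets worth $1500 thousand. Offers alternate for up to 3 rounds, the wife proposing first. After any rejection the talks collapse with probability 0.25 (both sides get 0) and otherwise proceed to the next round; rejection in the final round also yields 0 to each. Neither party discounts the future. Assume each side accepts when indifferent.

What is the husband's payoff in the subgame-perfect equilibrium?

Round 3 (the wife proposes): the husband will accept anything ≥ 0, so the wife offers 0 and keeps 1500.
Round 2 (the husband proposes): rejecting gives the wife an expected 0.75 × 1500 = 1125; the husband offers that and keeps 375.
Round 1 (the wife proposes): rejecting gives the husband an expected 0.75 × 375 = 281.25. The wife offers 281.25 and keeps 1500 − 281.25 = 1218.75.

281.25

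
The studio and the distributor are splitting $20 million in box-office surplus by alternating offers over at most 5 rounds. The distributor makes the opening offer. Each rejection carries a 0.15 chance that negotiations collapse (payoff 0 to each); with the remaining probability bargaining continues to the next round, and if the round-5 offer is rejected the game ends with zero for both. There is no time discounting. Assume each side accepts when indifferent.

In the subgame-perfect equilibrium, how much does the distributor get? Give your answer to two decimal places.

Round 5 (the distributor proposes): the studio will accept anything ≥ 0, so the distributor offers 0 and keeps 20.
Round 4 (the studio proposes): rejecting gives the distributor an expected 0.85 × 20 = 17, so the studio offers 17, keeping 3.
Round 3 (the distributor proposes): rejecting gives the studio an expected 0.85 × 3 = 2.55; the distributor offers that and keeps 17.45.
Round 2 (the studio proposes): rejecting gives the distributor an expected 0.85 × 17.45 = 14.8325. The studio offers 14.8325 and keeps 20 − 14.8325 = 5.1675.
Round 1 (the distributor proposes): rejecting gives the studio an expected 0.85 × 5.1675 = 4.392375. The distributor offers 4.392375 and keeps 20 − 4.392375 = 15.607625.

15.61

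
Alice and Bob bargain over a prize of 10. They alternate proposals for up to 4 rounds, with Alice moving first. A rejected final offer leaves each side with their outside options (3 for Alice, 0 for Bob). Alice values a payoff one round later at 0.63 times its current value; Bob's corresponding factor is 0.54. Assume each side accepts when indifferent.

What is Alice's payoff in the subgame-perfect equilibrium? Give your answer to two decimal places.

6.72

Work backward from the last round.
Round 4 (Bob proposes): Alice gets 3 if talks fail, so Bob offers 3 and keeps 7.
Round 3 (Alice proposes): Bob can get 7 next round, worth 0.54 × 7 = 3.78 now; Alice offers that and keeps 6.22.
Round 2 (Bob proposes): Alice can get 6.22 next round, worth 0.63 × 6.22 = 3.9186 now, so Bob offers 3.9186, keeping 6.0814.
Round 1 (Alice proposes): Bob can get 6.0814 next round, worth 0.54 × 6.0814 = 3.283956 now. Alice offers 3.283956 and keeps 10 − 3.283956 = 6.716044.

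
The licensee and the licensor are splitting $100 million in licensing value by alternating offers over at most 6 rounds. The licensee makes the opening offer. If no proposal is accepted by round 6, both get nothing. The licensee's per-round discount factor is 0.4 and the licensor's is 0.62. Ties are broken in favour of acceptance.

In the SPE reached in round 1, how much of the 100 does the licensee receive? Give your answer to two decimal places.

49.76

Round 6 (the licensor proposes): rejection yields 0 for the licensee; the licensor offers 0 and keeps 100.
Round 5 (the licensee proposes): the licensor can get 100 next round, worth 0.62 × 100 = 62 now; the licensee offers that and keeps 38.
Round 4 (the licensor proposes): the licensee can get 38 next round, worth 0.4 × 38 = 15.2 now, so the licensor offers 15.2, keeping 84.8.
Round 3 (the licensee proposes): the licensor can get 84.8 next round, worth 0.62 × 84.8 = 52.576 now, so the licensee offers 52.576, keeping 47.424.
Round 2 (the licensor proposes): the licensee can get 47.424 next round, worth 0.4 × 47.424 = 18.9696 now; the licensor offers that and keeps 81.0304.
Round 1 (the licensee proposes): the licensor can get 81.0304 next round, worth 0.62 × 81.0304 = 50.238848 now; the licensee offers that and keeps 49.761152.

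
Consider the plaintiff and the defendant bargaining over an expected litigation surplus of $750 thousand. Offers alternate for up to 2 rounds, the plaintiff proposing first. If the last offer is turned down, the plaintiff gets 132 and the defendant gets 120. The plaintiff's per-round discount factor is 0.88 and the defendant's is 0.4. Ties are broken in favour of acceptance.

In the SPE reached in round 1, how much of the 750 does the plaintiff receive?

502.8

Round 2 (the defendant proposes): the plaintiff gets 132 if talks fail, so the defendant offers 132 and keeps 618.
Round 1 (the plaintiff proposes): the defendant can get 618 next round, worth 0.4 × 618 = 247.2 now; the plaintiff offers that and keeps 502.8.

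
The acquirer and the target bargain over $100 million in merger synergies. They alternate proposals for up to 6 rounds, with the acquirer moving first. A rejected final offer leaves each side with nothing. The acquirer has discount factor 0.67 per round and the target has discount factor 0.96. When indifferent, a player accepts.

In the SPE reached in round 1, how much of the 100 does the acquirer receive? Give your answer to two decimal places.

Round 6 (the target proposes): the acquirer will accept anything ≥ 0, so the target offers 0 and keeps 100.
Round 5 (the acquirer proposes): the target can get 100 next round, worth 0.96 × 100 = 96 now. The acquirer offers 96 and keeps 100 − 96 = 4.
Round 4 (the target proposes): the acquirer can get 4 next round, worth 0.67 × 4 = 2.68 now, so the target offers 2.68, keeping 97.32.
Round 3 (the acquirer proposes): the target can get 97.32 next round, worth 0.96 × 97.32 = 93.4272 now. The acquirer offers 93.4272 and keeps 100 − 93.4272 = 6.5728.
Round 2 (the target proposes): the acquirer can get 6.5728 next round, worth 0.67 × 6.5728 = 4.403776 now; the target offers that and keeps 95.596224.
Round 1 (the acquirer proposes): the target can get 95.596224 next round, worth 0.96 × 95.596224 = 91.77237504 now, so the acquirer offers 91.77237504, keeping 8.22762496.

8.23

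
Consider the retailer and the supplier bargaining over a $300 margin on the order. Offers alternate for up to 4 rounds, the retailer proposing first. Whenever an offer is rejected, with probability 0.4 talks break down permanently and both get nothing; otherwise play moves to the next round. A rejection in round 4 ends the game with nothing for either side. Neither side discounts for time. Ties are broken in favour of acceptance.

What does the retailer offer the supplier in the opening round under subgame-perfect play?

136.8

Round 4 (the supplier proposes): rejection yields 0 for the retailer; the supplier offers 0 and keeps 300.
Round 3 (the retailer proposes): rejecting gives the supplier an expected 0.6 × 300 = 180. The retailer offers 180 and keeps 300 − 180 = 120.
Round 2 (the supplier proposes): rejecting gives the retailer an expected 0.6 × 120 = 72; the supplier offers that and keeps 228.
Round 1 (the retailer proposes): rejecting gives the supplier an expected 0.6 × 228 = 136.8, so the retailer offers 136.8, keeping 163.2.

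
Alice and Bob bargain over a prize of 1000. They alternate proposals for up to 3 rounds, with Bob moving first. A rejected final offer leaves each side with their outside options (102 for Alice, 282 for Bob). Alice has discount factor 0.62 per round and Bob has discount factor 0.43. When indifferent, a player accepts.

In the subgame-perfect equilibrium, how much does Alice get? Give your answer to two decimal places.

Round 3 (Bob proposes): Alice gets 102 if talks fail, so Bob offers 102 and keeps 898.
Round 2 (Alice proposes): Bob can get 898 next round, worth 0.43 × 898 = 386.14 now; Alice offers that and keeps 613.86.
Round 1 (Bob proposes): Alice can get 613.86 next round, worth 0.62 × 613.86 = 380.5932 now, so Bob offers 380.5932, keeping 619.4068.

380.59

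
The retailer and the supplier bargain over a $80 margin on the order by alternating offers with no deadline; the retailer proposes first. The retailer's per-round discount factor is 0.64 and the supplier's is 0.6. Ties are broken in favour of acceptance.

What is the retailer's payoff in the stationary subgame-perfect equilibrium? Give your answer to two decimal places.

51.95

In a stationary SPE each proposer offers the other exactly their discounted continuation value.
If the retailer keeps x when proposing and the supplier keeps y when proposing, then x = 80 − 0.6y and y = 80 − 0.64x.
Solving: x = 80(1 − 0.6) / (1 − 0.64·0.6) = 32 / 0.616 ≈ 51.9481.
The supplier gets 80 − 51.9481 ≈ 28.0519.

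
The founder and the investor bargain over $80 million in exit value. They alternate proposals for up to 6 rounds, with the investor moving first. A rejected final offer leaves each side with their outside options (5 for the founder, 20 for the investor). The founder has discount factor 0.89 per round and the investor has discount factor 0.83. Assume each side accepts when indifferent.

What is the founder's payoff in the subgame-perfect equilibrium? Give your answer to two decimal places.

50.18

Work backward from the last round.
Round 6 (the founder proposes): the investor gets 20 if talks fail, so the founder offers 20 and keeps 60.
Round 5 (the investor proposes): the founder can get 60 next round, worth 0.89 × 60 = 53.4 now, so the investor offers 53.4, keeping 26.6.
Round 4 (the founder proposes): the investor can get 26.6 next round, worth 0.83 × 26.6 = 22.078 now; the founder offers that and keeps 57.922.
Round 3 (the investor proposes): the founder can get 57.922 next round, worth 0.89 × 57.922 = 51.55058 now, so the investor offers 51.55058, keeping 28.44942.
Round 2 (the founder proposes): the investor can get 28.44942 next round, worth 0.83 × 28.44942 = 23.6130186 now, so the founder offers 23.6130186, keeping 56.3869814.
Round 1 (the investor proposes): the founder can get 56.3869814 next round, worth 0.89 × 56.3869814 = 50.184413446 now. The investor offers 50.184413446 and keeps 80 − 50.184413446 = 29.815586554.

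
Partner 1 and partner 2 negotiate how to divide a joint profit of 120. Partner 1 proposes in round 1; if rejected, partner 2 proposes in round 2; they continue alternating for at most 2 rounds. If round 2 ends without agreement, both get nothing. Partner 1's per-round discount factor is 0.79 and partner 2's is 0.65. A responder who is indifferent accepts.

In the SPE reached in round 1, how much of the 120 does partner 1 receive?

42

Solve by backward induction from round 2.
Round 2 (partner 2 proposes): rejection yields 0 for partner 1; partner 2 offers 0 and keeps 120.
Round 1 (partner 1 proposes): partner 2 can get 120 next round, worth 0.65 × 120 = 78 now, so partner 1 offers 78, keeping 42.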